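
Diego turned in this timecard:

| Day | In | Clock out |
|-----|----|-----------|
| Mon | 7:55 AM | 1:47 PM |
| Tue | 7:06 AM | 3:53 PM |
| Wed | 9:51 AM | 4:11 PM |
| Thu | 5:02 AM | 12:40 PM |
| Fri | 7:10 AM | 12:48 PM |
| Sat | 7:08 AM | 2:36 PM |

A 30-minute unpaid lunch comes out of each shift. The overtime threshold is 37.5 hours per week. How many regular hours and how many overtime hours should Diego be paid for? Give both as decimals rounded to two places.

Mon: 7:55 AM–1:47 PM = 5 h 52 min; less 30 min break → 5 h 22 min
Tue: 7:06 AM–3:53 PM = 8 h 47 min; less 30 min break → 8 h 17 min
Wed: 9:51 AM–4:11 PM = 6 h 20 min; less 30 min break → 5 h 50 min
Thu: 5:02 AM–12:40 PM = 7 h 38 min; less 30 min break → 7 h 8 min
Fri: 7:10 AM–12:48 PM = 5 h 38 min; less 30 min break → 5 h 8 min
Sat: 7:08 AM–2:36 PM = 7 h 28 min; less 30 min break → 6 h 58 min
Total worked: 38 h 43 min = 38.72 h.
Threshold 37.5 h → overtime 1 h 13 min, regular 37 h 30 min.

Regular 37.50 hours, overtime 1.22 hours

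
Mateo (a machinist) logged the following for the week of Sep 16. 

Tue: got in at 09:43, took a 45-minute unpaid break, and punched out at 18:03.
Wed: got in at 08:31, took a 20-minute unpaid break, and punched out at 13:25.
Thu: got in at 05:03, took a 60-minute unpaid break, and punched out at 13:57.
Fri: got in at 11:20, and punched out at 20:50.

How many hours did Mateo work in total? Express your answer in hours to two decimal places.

Tue: 09:43–18:03 = 8 h 20 min; less 45 min break → 7 h 35 min
Wed: 08:31–13:25 = 4 h 54 min; less 20 min break → 4 h 34 min
Thu: 05:03–13:57 = 8 h 54 min; less 60 min break → 7 h 54 min
Fri: 11:20–20:50 = 9 h 30 min
Total: 7 h 35 min + 4 h 34 min + 7 h 54 min + 9 h 30 min = 29 h 33 min.

29.55 hours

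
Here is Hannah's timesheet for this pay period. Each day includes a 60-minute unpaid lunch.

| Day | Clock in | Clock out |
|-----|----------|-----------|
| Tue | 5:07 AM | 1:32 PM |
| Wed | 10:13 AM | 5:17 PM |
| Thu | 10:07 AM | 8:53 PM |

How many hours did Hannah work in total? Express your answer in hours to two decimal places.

23.25 hours

Tue: 5:07 AM–1:32 PM = 8 h 25 min; less 60 min break → 7 h 25 min
Wed: 10:13 AM–5:17 PM = 7 h 4 min; less 60 min break → 6 h 4 min
Thu: 10:07 AM–8:53 PM = 10 h 46 min; less 60 min break → 9 h 46 min
Total: 7 h 25 min + 6 h 4 min + 9 h 46 min = 23 h 15 min.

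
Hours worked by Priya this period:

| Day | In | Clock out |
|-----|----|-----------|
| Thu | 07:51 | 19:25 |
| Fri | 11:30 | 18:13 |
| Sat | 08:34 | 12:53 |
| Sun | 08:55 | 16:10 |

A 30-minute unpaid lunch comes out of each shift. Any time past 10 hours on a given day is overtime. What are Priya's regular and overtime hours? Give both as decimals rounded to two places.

Regular 26.78 hours, overtime 1.07 hours

Thu: 07:51–19:25 = 11 h 34 min; less 30 min break → 11 h 4 min
Fri: 11:30–18:13 = 6 h 43 min; less 30 min break → 6 h 13 min
Sat: 08:34–12:53 = 4 h 19 min; less 30 min break → 3 h 49 min
Sun: 08:55–16:10 = 7 h 15 min; less 30 min break → 6 h 45 min
Thu reg 10 h 0 min / OT 1 h 4 min; Fri reg 6 h 13 min / OT 0 h 0 min; Sat reg 3 h 49 min / OT 0 h 0 min; Sun reg 6 h 45 min / OT 0 h 0 min.
Totals: regular 26 h 47 min, overtime 1 h 4 min.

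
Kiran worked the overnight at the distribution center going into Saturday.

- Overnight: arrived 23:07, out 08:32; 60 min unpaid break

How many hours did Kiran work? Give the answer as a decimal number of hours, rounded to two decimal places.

8.42 hours

Overnight: 23:07 → midnight = 0 h 53 min; midnight → 08:32 = 8 h 32 min; span 9 h 25 min; less 60 min break → 8 h 25 min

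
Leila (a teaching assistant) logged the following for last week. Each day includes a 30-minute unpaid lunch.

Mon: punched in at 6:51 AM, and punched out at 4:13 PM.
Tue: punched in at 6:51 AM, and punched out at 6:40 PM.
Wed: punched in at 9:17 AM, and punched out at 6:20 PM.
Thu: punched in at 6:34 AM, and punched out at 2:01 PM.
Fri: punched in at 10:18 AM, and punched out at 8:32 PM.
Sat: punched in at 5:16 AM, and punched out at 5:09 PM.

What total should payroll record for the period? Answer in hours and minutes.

Mon: 6:51 AM–4:13 PM = 9 h 22 min; less 30 min break → 8 h 52 min
Tue: 6:51 AM–6:40 PM = 11 h 49 min; less 30 min break → 11 h 19 min
Wed: 9:17 AM–6:20 PM = 9 h 3 min; less 30 min break → 8 h 33 min
Thu: 6:34 AM–2:01 PM = 7 h 27 min; less 30 min break → 6 h 57 min
Fri: 10:18 AM–8:32 PM = 10 h 14 min; less 30 min break → 9 h 44 min
Sat: 5:16 AM–5:09 PM = 11 h 53 min; less 30 min break → 11 h 23 min
Total: 8 h 52 min + 11 h 19 min + 8 h 33 min + 6 h 57 min + 9 h 44 min + 11 h 23 min = 56 h 48 min.

56 h 48 min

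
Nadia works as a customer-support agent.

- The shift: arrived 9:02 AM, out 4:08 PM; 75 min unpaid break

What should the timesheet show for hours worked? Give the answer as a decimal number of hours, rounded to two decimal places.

The shift: 9:02 AM–4:08 PM = 7 h 6 min; less 75 min break → 5 h 51 min

5.85 hours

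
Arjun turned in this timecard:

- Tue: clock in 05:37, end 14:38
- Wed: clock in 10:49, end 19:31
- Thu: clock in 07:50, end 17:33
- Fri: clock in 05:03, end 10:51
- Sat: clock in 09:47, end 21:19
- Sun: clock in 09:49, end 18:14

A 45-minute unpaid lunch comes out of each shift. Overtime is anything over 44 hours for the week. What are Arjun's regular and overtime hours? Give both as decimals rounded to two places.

Regular 44.00 hours, overtime 4.68 hours

Tue: 05:37–14:38 = 9 h 1 min; less 45 min break → 8 h 16 min
Wed: 10:49–19:31 = 8 h 42 min; less 45 min break → 7 h 57 min
Thu: 07:50–17:33 = 9 h 43 min; less 45 min break → 8 h 58 min
Fri: 05:03–10:51 = 5 h 48 min; less 45 min break → 5 h 3 min
Sat: 09:47–21:19 = 11 h 32 min; less 45 min break → 10 h 47 min
Sun: 09:49–18:14 = 8 h 25 min; less 45 min break → 7 h 40 min
Total worked: 48 h 41 min = 48.68 h.
Threshold 44 h → overtime 4 h 41 min, regular 44 h 0 min.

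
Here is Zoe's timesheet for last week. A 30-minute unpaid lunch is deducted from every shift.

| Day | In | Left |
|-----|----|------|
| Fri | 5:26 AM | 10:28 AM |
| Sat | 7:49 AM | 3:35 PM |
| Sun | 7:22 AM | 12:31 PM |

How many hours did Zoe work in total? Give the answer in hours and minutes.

Fri: 5:26 AM–10:28 AM = 5 h 2 min; less 30 min break → 4 h 32 min
Sat: 7:49 AM–3:35 PM = 7 h 46 min; less 30 min break → 7 h 16 min
Sun: 7:22 AM–12:31 PM = 5 h 9 min; less 30 min break → 4 h 39 min
Total: 4 h 32 min + 7 h 16 min + 4 h 39 min = 16 h 27 min.

16 h 27 min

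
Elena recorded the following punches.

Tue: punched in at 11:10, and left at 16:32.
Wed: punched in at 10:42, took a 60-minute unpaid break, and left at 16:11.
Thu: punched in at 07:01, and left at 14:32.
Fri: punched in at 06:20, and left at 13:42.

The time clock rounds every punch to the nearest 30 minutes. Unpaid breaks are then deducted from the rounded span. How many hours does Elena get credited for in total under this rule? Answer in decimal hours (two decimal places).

24.50 hours

Tue: in 11:10→11:00, out 16:32→16:30; 5 h 30 min
Wed: in 10:42→10:30, out 16:11→16:00; 5 h 30 min − 60 min = 4 h 30 min
Thu: in 07:01→07:00, out 14:32→14:30; 7 h 30 min
Fri: in 06:20→06:30, out 13:42→13:30; 7 h 0 min
Total credited: 24 h 30 min.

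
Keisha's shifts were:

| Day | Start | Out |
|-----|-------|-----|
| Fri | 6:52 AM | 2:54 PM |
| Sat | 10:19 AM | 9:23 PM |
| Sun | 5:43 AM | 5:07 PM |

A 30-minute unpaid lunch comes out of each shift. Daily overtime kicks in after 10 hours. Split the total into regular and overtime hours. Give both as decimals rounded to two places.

Regular 27.53 hours, overtime 1.47 hours

Fri: 6:52 AM–2:54 PM = 8 h 2 min; less 30 min break → 7 h 32 min
Sat: 10:19 AM–9:23 PM = 11 h 4 min; less 30 min break → 10 h 34 min
Sun: 5:43 AM–5:07 PM = 11 h 24 min; less 30 min break → 10 h 54 min
Fri reg 7 h 32 min / OT 0 h 0 min; Sat reg 10 h 0 min / OT 0 h 34 min; Sun reg 10 h 0 min / OT 0 h 54 min.
Totals: regular 27 h 32 min, overtime 1 h 28 min.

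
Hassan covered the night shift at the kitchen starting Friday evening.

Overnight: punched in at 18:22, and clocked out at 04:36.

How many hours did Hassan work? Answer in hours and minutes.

Overnight: 18:22 → midnight = 5 h 38 min; midnight → 04:36 = 4 h 36 min; span 10 h 14 min

10 h 14 min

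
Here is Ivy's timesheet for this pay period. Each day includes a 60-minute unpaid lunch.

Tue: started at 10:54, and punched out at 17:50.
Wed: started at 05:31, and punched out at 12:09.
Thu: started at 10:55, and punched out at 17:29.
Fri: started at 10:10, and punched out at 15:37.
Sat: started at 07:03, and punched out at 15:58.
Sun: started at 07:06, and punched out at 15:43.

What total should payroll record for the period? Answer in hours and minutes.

37 h 7 min

Tue: 10:54–17:50 = 6 h 56 min; less 60 min break → 5 h 56 min
Wed: 05:31–12:09 = 6 h 38 min; less 60 min break → 5 h 38 min
Thu: 10:55–17:29 = 6 h 34 min; less 60 min break → 5 h 34 min
Fri: 10:10–15:37 = 5 h 27 min; less 60 min break → 4 h 27 min
Sat: 07:03–15:58 = 8 h 55 min; less 60 min break → 7 h 55 min
Sun: 07:06–15:43 = 8 h 37 min; less 60 min break → 7 h 37 min
Total: 5 h 56 min + 5 h 38 min + 5 h 34 min + 4 h 27 min + 7 h 55 min + 7 h 37 min = 37 h 7 min.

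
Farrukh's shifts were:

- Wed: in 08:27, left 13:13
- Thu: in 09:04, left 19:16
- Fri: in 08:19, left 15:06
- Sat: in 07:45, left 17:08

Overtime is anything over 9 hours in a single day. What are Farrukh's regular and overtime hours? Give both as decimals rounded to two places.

Wed: 08:27–13:13 = 4 h 46 min
Thu: 09:04–19:16 = 10 h 12 min
Fri: 08:19–15:06 = 6 h 47 min
Sat: 07:45–17:08 = 9 h 23 min
Wed reg 4 h 46 min / OT 0 h 0 min; Thu reg 9 h 0 min / OT 1 h 12 min; Fri reg 6 h 47 min / OT 0 h 0 min; Sat reg 9 h 0 min / OT 0 h 23 min.
Totals: regular 29 h 33 min, overtime 1 h 35 min.

Regular 29.55 hours, overtime 1.58 hours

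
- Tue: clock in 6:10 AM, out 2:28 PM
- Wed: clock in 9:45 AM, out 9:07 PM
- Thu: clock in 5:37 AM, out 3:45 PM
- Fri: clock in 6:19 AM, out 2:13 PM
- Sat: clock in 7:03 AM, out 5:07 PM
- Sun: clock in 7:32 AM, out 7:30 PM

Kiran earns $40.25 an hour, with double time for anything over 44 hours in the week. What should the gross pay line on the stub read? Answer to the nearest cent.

$3037.53

Tue: 6:10 AM–2:28 PM = 8 h 18 min
Wed: 9:45 AM–9:07 PM = 11 h 22 min
Thu: 5:37 AM–3:45 PM = 10 h 8 min
Fri: 6:19 AM–2:13 PM = 7 h 54 min
Sat: 7:03 AM–5:07 PM = 10 h 4 min
Sun: 7:32 AM–7:30 PM = 11 h 58 min
Total worked: 59 h 44 min = 3584 min.
Regular 44 h 0 min = 2640 min at $40.25/h; overtime 15 h 44 min = 944 min at $80.50/h.
Pay = (2640 × $40.25 + 944 × $80.50) ÷ 60 = $3037.53.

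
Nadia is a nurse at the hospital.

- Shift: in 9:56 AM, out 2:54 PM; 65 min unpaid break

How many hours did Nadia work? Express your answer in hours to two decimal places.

Shift: 9:56 AM–2:54 PM = 4 h 58 min; less 65 min break → 3 h 53 min

3.88 hours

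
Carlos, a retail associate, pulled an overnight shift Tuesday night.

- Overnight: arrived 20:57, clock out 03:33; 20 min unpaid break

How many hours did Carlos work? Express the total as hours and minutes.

Overnight: 20:57 → midnight = 3 h 3 min; midnight → 03:33 = 3 h 33 min; span 6 h 36 min; less 20 min break → 6 h 16 min

6 h 16 min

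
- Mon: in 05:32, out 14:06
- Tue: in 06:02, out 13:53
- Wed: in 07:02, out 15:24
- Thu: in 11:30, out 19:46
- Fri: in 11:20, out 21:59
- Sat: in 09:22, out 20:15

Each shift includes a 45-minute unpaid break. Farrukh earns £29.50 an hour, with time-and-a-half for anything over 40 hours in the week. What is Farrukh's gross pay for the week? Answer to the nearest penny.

£1626.19

Mon: 05:32–14:06 = 8 h 34 min; less 45 min break → 7 h 49 min
Tue: 06:02–13:53 = 7 h 51 min; less 45 min break → 7 h 6 min
Wed: 07:02–15:24 = 8 h 22 min; less 45 min break → 7 h 37 min
Thu: 11:30–19:46 = 8 h 16 min; less 45 min break → 7 h 31 min
Fri: 11:20–21:59 = 10 h 39 min; less 45 min break → 9 h 54 min
Sat: 09:22–20:15 = 10 h 53 min; less 45 min break → 10 h 8 min
Total worked: 50 h 5 min = 3005 min.
Regular 40 h 0 min = 2400 min at £29.50/h; overtime 10 h 5 min = 605 min at £44.25/h.
Pay = (2400 × £29.50 + 605 × £44.25) ÷ 60 = £1626.19.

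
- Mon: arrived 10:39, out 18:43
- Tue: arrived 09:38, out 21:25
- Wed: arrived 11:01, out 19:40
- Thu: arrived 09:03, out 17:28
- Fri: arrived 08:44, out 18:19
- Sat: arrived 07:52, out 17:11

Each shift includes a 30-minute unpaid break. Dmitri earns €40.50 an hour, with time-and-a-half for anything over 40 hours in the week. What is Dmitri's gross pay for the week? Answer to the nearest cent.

Mon: 10:39–18:43 = 8 h 4 min; less 30 min break → 7 h 34 min
Tue: 09:38–21:25 = 11 h 47 min; less 30 min break → 11 h 17 min
Wed: 11:01–19:40 = 8 h 39 min; less 30 min break → 8 h 9 min
Thu: 09:03–17:28 = 8 h 25 min; less 30 min break → 7 h 55 min
Fri: 08:44–18:19 = 9 h 35 min; less 30 min break → 9 h 5 min
Sat: 07:52–17:11 = 9 h 19 min; less 30 min break → 8 h 49 min
Total worked: 52 h 49 min = 3169 min.
Regular 40 h 0 min = 2400 min at €40.50/h; overtime 12 h 49 min = 769 min at €60.75/h.
Pay = (2400 × €40.50 + 769 × €60.75) ÷ 60 = €2398.61.

€2398.61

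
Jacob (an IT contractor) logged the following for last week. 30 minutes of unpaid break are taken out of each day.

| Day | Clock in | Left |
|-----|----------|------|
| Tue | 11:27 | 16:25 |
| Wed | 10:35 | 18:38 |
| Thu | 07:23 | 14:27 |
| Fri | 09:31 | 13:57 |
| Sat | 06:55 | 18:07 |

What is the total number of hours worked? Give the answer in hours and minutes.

33 h 13 min

Tue: 11:27–16:25 = 4 h 58 min; less 30 min break → 4 h 28 min
Wed: 10:35–18:38 = 8 h 3 min; less 30 min break → 7 h 33 min
Thu: 07:23–14:27 = 7 h 4 min; less 30 min break → 6 h 34 min
Fri: 09:31–13:57 = 4 h 26 min; less 30 min break → 3 h 56 min
Sat: 06:55–18:07 = 11 h 12 min; less 30 min break → 10 h 42 min
Total: 4 h 28 min + 7 h 33 min + 6 h 34 min + 3 h 56 min + 10 h 42 min = 33 h 13 min.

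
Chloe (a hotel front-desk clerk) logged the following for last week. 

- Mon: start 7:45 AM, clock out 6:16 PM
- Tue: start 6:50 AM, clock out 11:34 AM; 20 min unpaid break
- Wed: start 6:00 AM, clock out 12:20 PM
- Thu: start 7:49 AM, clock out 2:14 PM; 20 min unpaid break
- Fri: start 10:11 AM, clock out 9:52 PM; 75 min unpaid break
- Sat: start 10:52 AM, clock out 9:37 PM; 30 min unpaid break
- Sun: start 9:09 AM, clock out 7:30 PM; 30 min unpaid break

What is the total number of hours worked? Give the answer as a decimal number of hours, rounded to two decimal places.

Mon: 7:45 AM–6:16 PM = 10 h 31 min
Tue: 6:50 AM–11:34 AM = 4 h 44 min; less 20 min break → 4 h 24 min
Wed: 6:00 AM–12:20 PM = 6 h 20 min
Thu: 7:49 AM–2:14 PM = 6 h 25 min; less 20 min break → 6 h 5 min
Fri: 10:11 AM–9:52 PM = 11 h 41 min; less 75 min break → 10 h 26 min
Sat: 10:52 AM–9:37 PM = 10 h 45 min; less 30 min break → 10 h 15 min
Sun: 9:09 AM–7:30 PM = 10 h 21 min; less 30 min break → 9 h 51 min
Total: 10 h 31 min + 4 h 24 min + 6 h 20 min + 6 h 5 min + 10 h 26 min + 10 h 15 min + 9 h 51 min = 57 h 52 min.

57.87 hours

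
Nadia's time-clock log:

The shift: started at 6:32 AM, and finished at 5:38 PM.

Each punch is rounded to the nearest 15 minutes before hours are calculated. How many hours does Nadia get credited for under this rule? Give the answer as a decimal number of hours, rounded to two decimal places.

11.25 hours

The shift: in 6:32 AM→6:30 AM, out 5:38 PM→5:45 PM; 11 h 15 min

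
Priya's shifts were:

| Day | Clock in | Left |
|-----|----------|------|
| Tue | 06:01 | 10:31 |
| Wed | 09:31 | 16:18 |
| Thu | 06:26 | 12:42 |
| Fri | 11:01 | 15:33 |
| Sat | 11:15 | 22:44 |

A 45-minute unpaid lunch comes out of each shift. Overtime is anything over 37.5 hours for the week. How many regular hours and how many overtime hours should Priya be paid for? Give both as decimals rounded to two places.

Regular 29.82 hours, overtime 0.00 hours

Tue: 06:01–10:31 = 4 h 30 min; less 45 min break → 3 h 45 min
Wed: 09:31–16:18 = 6 h 47 min; less 45 min break → 6 h 2 min
Thu: 06:26–12:42 = 6 h 16 min; less 45 min break → 5 h 31 min
Fri: 11:01–15:33 = 4 h 32 min; less 45 min break → 3 h 47 min
Sat: 11:15–22:44 = 11 h 29 min; less 45 min break → 10 h 44 min
Total worked: 29 h 49 min = 29.82 h.
Threshold 37.5 h → overtime 0 h 0 min, regular 29 h 49 min.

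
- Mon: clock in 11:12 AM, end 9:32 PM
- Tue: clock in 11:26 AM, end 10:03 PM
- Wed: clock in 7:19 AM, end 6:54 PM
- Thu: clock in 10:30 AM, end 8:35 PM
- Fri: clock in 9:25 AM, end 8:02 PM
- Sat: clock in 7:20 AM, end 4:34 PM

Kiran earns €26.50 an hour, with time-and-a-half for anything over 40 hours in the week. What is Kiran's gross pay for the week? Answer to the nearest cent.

Mon: 11:12 AM–9:32 PM = 10 h 20 min
Tue: 11:26 AM–10:03 PM = 10 h 37 min
Wed: 7:19 AM–6:54 PM = 11 h 35 min
Thu: 10:30 AM–8:35 PM = 10 h 5 min
Fri: 9:25 AM–8:02 PM = 10 h 37 min
Sat: 7:20 AM–4:34 PM = 9 h 14 min
Total worked: 62 h 28 min = 3748 min.
Regular 40 h 0 min = 2400 min at €26.50/h; overtime 22 h 28 min = 1348 min at €39.75/h.
Pay = (2400 × €26.50 + 1348 × €39.75) ÷ 60 = €1953.05.

€1953.05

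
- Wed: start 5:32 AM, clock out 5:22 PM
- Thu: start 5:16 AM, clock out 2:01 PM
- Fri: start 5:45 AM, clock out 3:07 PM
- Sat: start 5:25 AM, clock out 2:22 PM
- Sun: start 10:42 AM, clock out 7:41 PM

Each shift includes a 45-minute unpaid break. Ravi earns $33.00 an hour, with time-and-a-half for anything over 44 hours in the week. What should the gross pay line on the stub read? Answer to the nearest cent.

$1458.60

Wed: 5:32 AM–5:22 PM = 11 h 50 min; less 45 min break → 11 h 5 min
Thu: 5:16 AM–2:01 PM = 8 h 45 min; less 45 min break → 8 h 0 min
Fri: 5:45 AM–3:07 PM = 9 h 22 min; less 45 min break → 8 h 37 min
Sat: 5:25 AM–2:22 PM = 8 h 57 min; less 45 min break → 8 h 12 min
Sun: 10:42 AM–7:41 PM = 8 h 59 min; less 45 min break → 8 h 14 min
Total worked: 44 h 8 min = 2648 min.
Regular 44 h 0 min = 2640 min at $33.00/h; overtime 0 h 8 min = 8 min at $49.50/h.
Pay = (2640 × $33.00 + 8 × $49.50) ÷ 60 = $1458.60.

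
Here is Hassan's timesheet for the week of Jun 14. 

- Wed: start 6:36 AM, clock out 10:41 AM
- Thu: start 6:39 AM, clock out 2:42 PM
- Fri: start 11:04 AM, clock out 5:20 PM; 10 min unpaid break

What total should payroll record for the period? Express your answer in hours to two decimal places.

18.23 hours

Wed: 6:36 AM–10:41 AM = 4 h 5 min
Thu: 6:39 AM–2:42 PM = 8 h 3 min
Fri: 11:04 AM–5:20 PM = 6 h 16 min; less 10 min break → 6 h 6 min
Total: 4 h 5 min + 8 h 3 min + 6 h 6 min = 18 h 14 min.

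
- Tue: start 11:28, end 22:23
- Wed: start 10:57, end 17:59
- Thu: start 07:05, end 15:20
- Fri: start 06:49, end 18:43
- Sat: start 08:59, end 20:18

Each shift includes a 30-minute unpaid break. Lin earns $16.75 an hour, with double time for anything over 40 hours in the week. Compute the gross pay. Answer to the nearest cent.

Tue: 11:28–22:23 = 10 h 55 min; less 30 min break → 10 h 25 min
Wed: 10:57–17:59 = 7 h 2 min; less 30 min break → 6 h 32 min
Thu: 07:05–15:20 = 8 h 15 min; less 30 min break → 7 h 45 min
Fri: 06:49–18:43 = 11 h 54 min; less 30 min break → 11 h 24 min
Sat: 08:59–20:18 = 11 h 19 min; less 30 min break → 10 h 49 min
Total worked: 46 h 55 min = 2815 min.
Regular 40 h 0 min = 2400 min at $16.75/h; overtime 6 h 55 min = 415 min at $33.50/h.
Pay = (2400 × $16.75 + 415 × $33.50) ÷ 60 = $901.71.

$901.71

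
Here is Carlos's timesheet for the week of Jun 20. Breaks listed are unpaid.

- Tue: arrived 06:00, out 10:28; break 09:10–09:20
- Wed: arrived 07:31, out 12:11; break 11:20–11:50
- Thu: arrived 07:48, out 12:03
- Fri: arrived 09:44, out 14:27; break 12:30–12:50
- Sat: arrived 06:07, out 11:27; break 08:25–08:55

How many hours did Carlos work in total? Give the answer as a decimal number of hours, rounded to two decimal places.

21.93 hours

Tue: 06:00–10:28 = 4 h 28 min; less 10 min break → 4 h 18 min
Wed: 07:31–12:11 = 4 h 40 min; less 30 min break → 4 h 10 min
Thu: 07:48–12:03 = 4 h 15 min
Fri: 09:44–14:27 = 4 h 43 min; less 20 min break → 4 h 23 min
Sat: 06:07–11:27 = 5 h 20 min; less 30 min break → 4 h 50 min
Total: 4 h 18 min + 4 h 10 min + 4 h 15 min + 4 h 23 min + 4 h 50 min = 21 h 56 min.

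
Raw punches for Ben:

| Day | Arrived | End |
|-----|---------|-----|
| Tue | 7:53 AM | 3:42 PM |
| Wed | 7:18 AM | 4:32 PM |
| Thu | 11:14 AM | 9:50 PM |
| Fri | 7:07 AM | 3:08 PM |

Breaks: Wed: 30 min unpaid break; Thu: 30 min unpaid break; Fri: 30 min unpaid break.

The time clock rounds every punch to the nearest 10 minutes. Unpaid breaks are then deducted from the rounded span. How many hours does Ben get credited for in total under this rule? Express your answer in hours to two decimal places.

Tue: in 7:53 AM→7:50 AM, out 3:42 PM→3:40 PM; 7 h 50 min
Wed: in 7:18 AM→7:20 AM, out 4:32 PM→4:30 PM; 9 h 10 min − 30 min = 8 h 40 min
Thu: in 11:14 AM→11:10 AM, out 9:50 PM→9:50 PM; 10 h 40 min − 30 min = 10 h 10 min
Fri: in 7:07 AM→7:10 AM, out 3:08 PM→3:10 PM; 8 h 0 min − 30 min = 7 h 30 min
Total credited: 34 h 10 min.

34.17 hours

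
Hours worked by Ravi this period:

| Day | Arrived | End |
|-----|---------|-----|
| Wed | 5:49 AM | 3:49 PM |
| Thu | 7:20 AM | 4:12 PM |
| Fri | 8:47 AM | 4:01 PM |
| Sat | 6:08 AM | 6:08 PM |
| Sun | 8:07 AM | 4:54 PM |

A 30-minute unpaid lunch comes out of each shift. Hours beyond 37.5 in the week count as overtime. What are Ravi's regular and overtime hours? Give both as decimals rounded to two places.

Wed: 5:49 AM–3:49 PM = 10 h 0 min; less 30 min break → 9 h 30 min
Thu: 7:20 AM–4:12 PM = 8 h 52 min; less 30 min break → 8 h 22 min
Fri: 8:47 AM–4:01 PM = 7 h 14 min; less 30 min break → 6 h 44 min
Sat: 6:08 AM–6:08 PM = 12 h 0 min; less 30 min break → 11 h 30 min
Sun: 8:07 AM–4:54 PM = 8 h 47 min; less 30 min break → 8 h 17 min
Total worked: 44 h 23 min = 44.38 h.
Threshold 37.5 h → overtime 6 h 53 min, regular 37 h 30 min.

Regular 37.50 hours, overtime 6.88 hours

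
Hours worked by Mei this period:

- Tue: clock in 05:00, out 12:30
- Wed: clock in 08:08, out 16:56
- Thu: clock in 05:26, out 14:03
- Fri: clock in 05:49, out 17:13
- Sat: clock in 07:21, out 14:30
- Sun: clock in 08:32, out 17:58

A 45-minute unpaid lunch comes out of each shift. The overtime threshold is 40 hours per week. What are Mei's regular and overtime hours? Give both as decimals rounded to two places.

Regular 40.00 hours, overtime 8.40 hours

Tue: 05:00–12:30 = 7 h 30 min; less 45 min break → 6 h 45 min
Wed: 08:08–16:56 = 8 h 48 min; less 45 min break → 8 h 3 min
Thu: 05:26–14:03 = 8 h 37 min; less 45 min break → 7 h 52 min
Fri: 05:49–17:13 = 11 h 24 min; less 45 min break → 10 h 39 min
Sat: 07:21–14:30 = 7 h 9 min; less 45 min break → 6 h 24 min
Sun: 08:32–17:58 = 9 h 26 min; less 45 min break → 8 h 41 min
Total worked: 48 h 24 min = 48.40 h.
Threshold 40 h → overtime 8 h 24 min, regular 40 h 0 min.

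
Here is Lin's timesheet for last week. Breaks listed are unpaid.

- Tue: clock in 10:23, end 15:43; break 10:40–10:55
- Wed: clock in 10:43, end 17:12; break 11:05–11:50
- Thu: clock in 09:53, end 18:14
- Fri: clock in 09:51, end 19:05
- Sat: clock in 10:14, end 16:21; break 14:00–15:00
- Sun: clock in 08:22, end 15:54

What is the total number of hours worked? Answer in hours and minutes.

Tue: 10:23–15:43 = 5 h 20 min; less 15 min break → 5 h 5 min
Wed: 10:43–17:12 = 6 h 29 min; less 45 min break → 5 h 44 min
Thu: 09:53–18:14 = 8 h 21 min
Fri: 09:51–19:05 = 9 h 14 min
Sat: 10:14–16:21 = 6 h 7 min; less 60 min break → 5 h 7 min
Sun: 08:22–15:54 = 7 h 32 min
Total: 5 h 5 min + 5 h 44 min + 8 h 21 min + 9 h 14 min + 5 h 7 min + 7 h 32 min = 41 h 3 min.

41 h 3 min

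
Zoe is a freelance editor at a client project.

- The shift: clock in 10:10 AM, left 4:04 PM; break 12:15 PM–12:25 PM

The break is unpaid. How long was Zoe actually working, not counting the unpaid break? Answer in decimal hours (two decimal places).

The shift: 10:10 AM–4:04 PM = 5 h 54 min; less 10 min break → 5 h 44 min

5.73 hours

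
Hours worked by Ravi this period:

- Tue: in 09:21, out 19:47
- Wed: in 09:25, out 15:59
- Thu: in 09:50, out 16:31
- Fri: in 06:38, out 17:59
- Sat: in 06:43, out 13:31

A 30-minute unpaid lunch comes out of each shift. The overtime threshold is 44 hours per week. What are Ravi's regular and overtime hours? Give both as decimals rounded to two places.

Tue: 09:21–19:47 = 10 h 26 min; less 30 min break → 9 h 56 min
Wed: 09:25–15:59 = 6 h 34 min; less 30 min break → 6 h 4 min
Thu: 09:50–16:31 = 6 h 41 min; less 30 min break → 6 h 11 min
Fri: 06:38–17:59 = 11 h 21 min; less 30 min break → 10 h 51 min
Sat: 06:43–13:31 = 6 h 48 min; less 30 min break → 6 h 18 min
Total worked: 39 h 20 min = 39.33 h.
Threshold 44 h → overtime 0 h 0 min, regular 39 h 20 min.

Regular 39.33 hours, overtime 0.00 hours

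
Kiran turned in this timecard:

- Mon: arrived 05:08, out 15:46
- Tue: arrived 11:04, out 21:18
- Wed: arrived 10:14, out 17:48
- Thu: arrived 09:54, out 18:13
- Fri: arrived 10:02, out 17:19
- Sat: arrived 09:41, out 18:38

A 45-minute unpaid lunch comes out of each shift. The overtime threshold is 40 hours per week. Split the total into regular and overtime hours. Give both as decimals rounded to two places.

Mon: 05:08–15:46 = 10 h 38 min; less 45 min break → 9 h 53 min
Tue: 11:04–21:18 = 10 h 14 min; less 45 min break → 9 h 29 min
Wed: 10:14–17:48 = 7 h 34 min; less 45 min break → 6 h 49 min
Thu: 09:54–18:13 = 8 h 19 min; less 45 min break → 7 h 34 min
Fri: 10:02–17:19 = 7 h 17 min; less 45 min break → 6 h 32 min
Sat: 09:41–18:38 = 8 h 57 min; less 45 min break → 8 h 12 min
Total worked: 48 h 29 min = 48.48 h.
Threshold 40 h → overtime 8 h 29 min, regular 40 h 0 min.

Regular 40.00 hours, overtime 8.48 hours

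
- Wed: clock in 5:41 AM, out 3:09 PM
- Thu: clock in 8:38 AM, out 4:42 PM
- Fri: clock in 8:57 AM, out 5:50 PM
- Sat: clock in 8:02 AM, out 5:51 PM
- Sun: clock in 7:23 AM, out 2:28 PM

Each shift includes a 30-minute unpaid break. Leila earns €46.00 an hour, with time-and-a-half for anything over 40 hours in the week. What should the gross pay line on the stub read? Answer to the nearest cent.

Wed: 5:41 AM–3:09 PM = 9 h 28 min; less 30 min break → 8 h 58 min
Thu: 8:38 AM–4:42 PM = 8 h 4 min; less 30 min break → 7 h 34 min
Fri: 8:57 AM–5:50 PM = 8 h 53 min; less 30 min break → 8 h 23 min
Sat: 8:02 AM–5:51 PM = 9 h 49 min; less 30 min break → 9 h 19 min
Sun: 7:23 AM–2:28 PM = 7 h 5 min; less 30 min break → 6 h 35 min
Total worked: 40 h 49 min = 2449 min.
Regular 40 h 0 min = 2400 min at €46.00/h; overtime 0 h 49 min = 49 min at €69.00/h.
Pay = (2400 × €46.00 + 49 × €69.00) ÷ 60 = €1896.35.

€1896.35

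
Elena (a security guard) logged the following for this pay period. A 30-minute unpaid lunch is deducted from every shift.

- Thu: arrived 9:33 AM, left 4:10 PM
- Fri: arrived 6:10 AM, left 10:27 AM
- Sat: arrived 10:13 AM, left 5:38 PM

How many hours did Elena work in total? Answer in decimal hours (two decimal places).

16.82 hours

Thu: 9:33 AM–4:10 PM = 6 h 37 min; less 30 min break → 6 h 7 min
Fri: 6:10 AM–10:27 AM = 4 h 17 min; less 30 min break → 3 h 47 min
Sat: 10:13 AM–5:38 PM = 7 h 25 min; less 30 min break → 6 h 55 min
Total: 6 h 7 min + 3 h 47 min + 6 h 55 min = 16 h 49 min.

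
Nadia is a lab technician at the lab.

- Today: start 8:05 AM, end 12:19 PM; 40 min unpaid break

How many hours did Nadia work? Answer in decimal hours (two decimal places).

3.57 hours

Today: 8:05 AM–12:19 PM = 4 h 14 min; less 40 min break → 3 h 34 min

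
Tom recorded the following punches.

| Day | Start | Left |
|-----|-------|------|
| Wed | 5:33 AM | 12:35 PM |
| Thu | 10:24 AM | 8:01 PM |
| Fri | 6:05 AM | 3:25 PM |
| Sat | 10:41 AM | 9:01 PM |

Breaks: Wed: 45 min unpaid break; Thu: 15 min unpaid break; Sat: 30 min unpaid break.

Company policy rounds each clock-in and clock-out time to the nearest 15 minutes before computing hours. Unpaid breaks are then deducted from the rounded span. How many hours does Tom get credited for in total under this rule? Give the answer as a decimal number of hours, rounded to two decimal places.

34.75 hours

Wed: in 5:33 AM→5:30 AM, out 12:35 PM→12:30 PM; 7 h 0 min − 45 min = 6 h 15 min
Thu: in 10:24 AM→10:30 AM, out 8:01 PM→8:00 PM; 9 h 30 min − 15 min = 9 h 15 min
Fri: in 6:05 AM→6:00 AM, out 3:25 PM→3:30 PM; 9 h 30 min
Sat: in 10:41 AM→10:45 AM, out 9:01 PM→9:00 PM; 10 h 15 min − 30 min = 9 h 45 min
Total credited: 34 h 45 min.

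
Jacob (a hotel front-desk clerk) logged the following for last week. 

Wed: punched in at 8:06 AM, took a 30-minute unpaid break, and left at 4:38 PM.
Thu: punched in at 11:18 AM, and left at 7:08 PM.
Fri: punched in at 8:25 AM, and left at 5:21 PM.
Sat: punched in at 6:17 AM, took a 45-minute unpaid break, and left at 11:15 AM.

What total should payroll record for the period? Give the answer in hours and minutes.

29 h 1 min

Wed: 8:06 AM–4:38 PM = 8 h 32 min; less 30 min break → 8 h 2 min
Thu: 11:18 AM–7:08 PM = 7 h 50 min
Fri: 8:25 AM–5:21 PM = 8 h 56 min
Sat: 6:17 AM–11:15 AM = 4 h 58 min; less 45 min break → 4 h 13 min
Total: 8 h 2 min + 7 h 50 min + 8 h 56 min + 4 h 13 min = 29 h 1 min.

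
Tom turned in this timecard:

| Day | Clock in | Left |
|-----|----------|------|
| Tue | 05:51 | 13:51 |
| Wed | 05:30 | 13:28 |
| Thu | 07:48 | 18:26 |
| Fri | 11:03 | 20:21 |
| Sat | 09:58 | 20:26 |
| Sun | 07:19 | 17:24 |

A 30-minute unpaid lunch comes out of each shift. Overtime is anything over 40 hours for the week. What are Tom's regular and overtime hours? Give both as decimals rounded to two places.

Tue: 05:51–13:51 = 8 h 0 min; less 30 min break → 7 h 30 min
Wed: 05:30–13:28 = 7 h 58 min; less 30 min break → 7 h 28 min
Thu: 07:48–18:26 = 10 h 38 min; less 30 min break → 10 h 8 min
Fri: 11:03–20:21 = 9 h 18 min; less 30 min break → 8 h 48 min
Sat: 09:58–20:26 = 10 h 28 min; less 30 min break → 9 h 58 min
Sun: 07:19–17:24 = 10 h 5 min; less 30 min break → 9 h 35 min
Total worked: 53 h 27 min = 53.45 h.
Threshold 40 h → overtime 13 h 27 min, regular 40 h 0 min.

Regular 40.00 hours, overtime 13.45 hours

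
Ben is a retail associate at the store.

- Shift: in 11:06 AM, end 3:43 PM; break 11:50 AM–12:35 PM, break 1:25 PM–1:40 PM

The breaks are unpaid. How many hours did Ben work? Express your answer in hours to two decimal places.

Shift: 11:06 AM–3:43 PM = 4 h 37 min; less 60 min break → 3 h 37 min

3.62 hours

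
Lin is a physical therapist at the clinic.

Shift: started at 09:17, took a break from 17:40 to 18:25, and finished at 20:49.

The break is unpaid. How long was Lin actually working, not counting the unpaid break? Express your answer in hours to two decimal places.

10.78 hours

Shift: 09:17–20:49 = 11 h 32 min; less 45 min break → 10 h 47 min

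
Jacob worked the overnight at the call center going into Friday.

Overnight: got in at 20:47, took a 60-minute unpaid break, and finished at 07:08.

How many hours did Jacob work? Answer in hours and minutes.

Overnight: 20:47 → midnight = 3 h 13 min; midnight → 07:08 = 7 h 8 min; span 10 h 21 min; less 60 min break → 9 h 21 min

9 h 21 min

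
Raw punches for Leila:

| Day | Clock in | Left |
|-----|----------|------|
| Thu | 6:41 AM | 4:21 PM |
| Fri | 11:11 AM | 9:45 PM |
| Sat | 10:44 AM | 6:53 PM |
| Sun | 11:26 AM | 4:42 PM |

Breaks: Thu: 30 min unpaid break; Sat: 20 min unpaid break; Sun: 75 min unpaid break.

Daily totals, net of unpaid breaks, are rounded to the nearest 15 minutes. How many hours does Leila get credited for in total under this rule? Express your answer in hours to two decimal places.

Thu: 6:41 AM–4:21 PM = 9 h 40 min − 30 min = 9 h 10 min → rounds to 9 h 15 min
Fri: 11:11 AM–9:45 PM = 10 h 34 min → rounds to 10 h 30 min
Sat: 10:44 AM–6:53 PM = 8 h 9 min − 20 min = 7 h 49 min → rounds to 7 h 45 min
Sun: 11:26 AM–4:42 PM = 5 h 16 min − 75 min = 4 h 1 min → rounds to 4 h 0 min
Total credited: 31 h 30 min.

31.50 hours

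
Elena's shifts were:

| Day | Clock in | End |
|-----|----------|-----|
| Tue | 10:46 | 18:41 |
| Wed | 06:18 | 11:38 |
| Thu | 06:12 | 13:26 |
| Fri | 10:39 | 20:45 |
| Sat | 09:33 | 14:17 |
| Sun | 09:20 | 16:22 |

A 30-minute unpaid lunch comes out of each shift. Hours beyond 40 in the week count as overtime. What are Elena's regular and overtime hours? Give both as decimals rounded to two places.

Regular 39.35 hours, overtime 0.00 hours

Tue: 10:46–18:41 = 7 h 55 min; less 30 min break → 7 h 25 min
Wed: 06:18–11:38 = 5 h 20 min; less 30 min break → 4 h 50 min
Thu: 06:12–13:26 = 7 h 14 min; less 30 min break → 6 h 44 min
Fri: 10:39–20:45 = 10 h 6 min; less 30 min break → 9 h 36 min
Sat: 09:33–14:17 = 4 h 44 min; less 30 min break → 4 h 14 min
Sun: 09:20–16:22 = 7 h 2 min; less 30 min break → 6 h 32 min
Total worked: 39 h 21 min = 39.35 h.
Threshold 40 h → overtime 0 h 0 min, regular 39 h 21 min.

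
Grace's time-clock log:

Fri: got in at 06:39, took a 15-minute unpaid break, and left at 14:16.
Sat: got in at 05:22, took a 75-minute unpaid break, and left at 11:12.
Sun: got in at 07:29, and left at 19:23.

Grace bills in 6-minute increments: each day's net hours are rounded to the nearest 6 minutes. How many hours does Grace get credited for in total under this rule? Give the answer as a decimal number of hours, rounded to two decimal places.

Fri: 06:39–14:16 = 7 h 37 min − 15 min = 7 h 22 min → rounds to 7 h 24 min
Sat: 05:22–11:12 = 5 h 50 min − 75 min = 4 h 35 min → rounds to 4 h 36 min
Sun: 07:29–19:23 = 11 h 54 min → rounds to 11 h 54 min
Total credited: 23 h 54 min.

23.90 hours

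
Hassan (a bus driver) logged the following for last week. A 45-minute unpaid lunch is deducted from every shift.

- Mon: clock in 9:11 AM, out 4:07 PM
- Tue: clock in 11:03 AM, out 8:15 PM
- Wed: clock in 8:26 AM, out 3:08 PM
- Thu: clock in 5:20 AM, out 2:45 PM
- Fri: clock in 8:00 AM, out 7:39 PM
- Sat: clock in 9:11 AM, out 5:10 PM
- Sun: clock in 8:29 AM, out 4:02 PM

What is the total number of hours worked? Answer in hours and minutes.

54 h 11 min

Mon: 9:11 AM–4:07 PM = 6 h 56 min; less 45 min break → 6 h 11 min
Tue: 11:03 AM–8:15 PM = 9 h 12 min; less 45 min break → 8 h 27 min
Wed: 8:26 AM–3:08 PM = 6 h 42 min; less 45 min break → 5 h 57 min
Thu: 5:20 AM–2:45 PM = 9 h 25 min; less 45 min break → 8 h 40 min
Fri: 8:00 AM–7:39 PM = 11 h 39 min; less 45 min break → 10 h 54 min
Sat: 9:11 AM–5:10 PM = 7 h 59 min; less 45 min break → 7 h 14 min
Sun: 8:29 AM–4:02 PM = 7 h 33 min; less 45 min break → 6 h 48 min
Total: 6 h 11 min + 8 h 27 min + 5 h 57 min + 8 h 40 min + 10 h 54 min + 7 h 14 min + 6 h 48 min = 54 h 11 min.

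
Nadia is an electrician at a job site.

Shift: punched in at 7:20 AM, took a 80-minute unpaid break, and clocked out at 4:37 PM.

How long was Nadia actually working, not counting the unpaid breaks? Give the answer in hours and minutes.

Shift: 7:20 AM–4:37 PM = 9 h 17 min; less 80 min break → 7 h 57 min

7 h 57 min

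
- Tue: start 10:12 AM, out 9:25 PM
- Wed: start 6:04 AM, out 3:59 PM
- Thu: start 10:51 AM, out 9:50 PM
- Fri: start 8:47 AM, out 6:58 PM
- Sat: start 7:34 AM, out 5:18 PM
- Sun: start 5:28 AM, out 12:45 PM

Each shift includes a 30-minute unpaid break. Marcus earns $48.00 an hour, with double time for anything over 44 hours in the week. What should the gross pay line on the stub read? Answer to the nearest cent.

$3294.40

Tue: 10:12 AM–9:25 PM = 11 h 13 min; less 30 min break → 10 h 43 min
Wed: 6:04 AM–3:59 PM = 9 h 55 min; less 30 min break → 9 h 25 min
Thu: 10:51 AM–9:50 PM = 10 h 59 min; less 30 min break → 10 h 29 min
Fri: 8:47 AM–6:58 PM = 10 h 11 min; less 30 min break → 9 h 41 min
Sat: 7:34 AM–5:18 PM = 9 h 44 min; less 30 min break → 9 h 14 min
Sun: 5:28 AM–12:45 PM = 7 h 17 min; less 30 min break → 6 h 47 min
Total worked: 56 h 19 min = 3379 min.
Regular 44 h 0 min = 2640 min at $48.00/h; overtime 12 h 19 min = 739 min at $96.00/h.
Pay = (2640 × $48.00 + 739 × $96.00) ÷ 60 = $3294.40.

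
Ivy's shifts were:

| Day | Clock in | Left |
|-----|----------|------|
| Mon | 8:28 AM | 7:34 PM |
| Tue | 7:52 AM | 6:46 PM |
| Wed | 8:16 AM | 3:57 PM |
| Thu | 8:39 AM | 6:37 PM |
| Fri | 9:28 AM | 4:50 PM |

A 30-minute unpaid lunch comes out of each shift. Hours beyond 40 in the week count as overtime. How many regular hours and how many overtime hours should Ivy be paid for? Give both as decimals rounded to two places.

Mon: 8:28 AM–7:34 PM = 11 h 6 min; less 30 min break → 10 h 36 min
Tue: 7:52 AM–6:46 PM = 10 h 54 min; less 30 min break → 10 h 24 min
Wed: 8:16 AM–3:57 PM = 7 h 41 min; less 30 min break → 7 h 11 min
Thu: 8:39 AM–6:37 PM = 9 h 58 min; less 30 min break → 9 h 28 min
Fri: 9:28 AM–4:50 PM = 7 h 22 min; less 30 min break → 6 h 52 min
Total worked: 44 h 31 min = 44.52 h.
Threshold 40 h → overtime 4 h 31 min, regular 40 h 0 min.

Regular 40.00 hours, overtime 4.52 hours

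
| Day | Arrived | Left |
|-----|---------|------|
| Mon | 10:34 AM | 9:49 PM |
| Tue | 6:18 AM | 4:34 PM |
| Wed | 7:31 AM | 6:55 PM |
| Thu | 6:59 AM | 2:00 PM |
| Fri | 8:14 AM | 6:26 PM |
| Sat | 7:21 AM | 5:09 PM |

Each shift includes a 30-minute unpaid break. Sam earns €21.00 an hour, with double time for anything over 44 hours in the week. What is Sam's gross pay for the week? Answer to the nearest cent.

€1467.20

Mon: 10:34 AM–9:49 PM = 11 h 15 min; less 30 min break → 10 h 45 min
Tue: 6:18 AM–4:34 PM = 10 h 16 min; less 30 min break → 9 h 46 min
Wed: 7:31 AM–6:55 PM = 11 h 24 min; less 30 min break → 10 h 54 min
Thu: 6:59 AM–2:00 PM = 7 h 1 min; less 30 min break → 6 h 31 min
Fri: 8:14 AM–6:26 PM = 10 h 12 min; less 30 min break → 9 h 42 min
Sat: 7:21 AM–5:09 PM = 9 h 48 min; less 30 min break → 9 h 18 min
Total worked: 56 h 56 min = 3416 min.
Regular 44 h 0 min = 2640 min at €21.00/h; overtime 12 h 56 min = 776 min at €42.00/h.
Pay = (2640 × €21.00 + 776 × €42.00) ÷ 60 = €1467.20.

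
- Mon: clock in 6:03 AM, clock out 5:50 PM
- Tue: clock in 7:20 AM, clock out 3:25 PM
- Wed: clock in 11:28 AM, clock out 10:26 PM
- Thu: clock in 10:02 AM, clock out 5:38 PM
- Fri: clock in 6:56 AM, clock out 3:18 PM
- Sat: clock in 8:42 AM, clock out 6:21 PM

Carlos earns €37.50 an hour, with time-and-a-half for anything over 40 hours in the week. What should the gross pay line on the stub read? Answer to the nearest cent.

€2425.31

Mon: 6:03 AM–5:50 PM = 11 h 47 min
Tue: 7:20 AM–3:25 PM = 8 h 5 min
Wed: 11:28 AM–10:26 PM = 10 h 58 min
Thu: 10:02 AM–5:38 PM = 7 h 36 min
Fri: 6:56 AM–3:18 PM = 8 h 22 min
Sat: 8:42 AM–6:21 PM = 9 h 39 min
Total worked: 56 h 27 min = 3387 min.
Regular 40 h 0 min = 2400 min at €37.50/h; overtime 16 h 27 min = 987 min at €56.25/h.
Pay = (2400 × €37.50 + 987 × €56.25) ÷ 60 = €2425.31.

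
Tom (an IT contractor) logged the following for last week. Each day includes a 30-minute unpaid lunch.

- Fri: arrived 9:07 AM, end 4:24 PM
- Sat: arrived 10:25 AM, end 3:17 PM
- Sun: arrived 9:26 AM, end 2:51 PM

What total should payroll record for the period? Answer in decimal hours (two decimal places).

16.07 hours

Fri: 9:07 AM–4:24 PM = 7 h 17 min; less 30 min break → 6 h 47 min
Sat: 10:25 AM–3:17 PM = 4 h 52 min; less 30 min break → 4 h 22 min
Sun: 9:26 AM–2:51 PM = 5 h 25 min; less 30 min break → 4 h 55 min
Total: 6 h 47 min + 4 h 22 min + 4 h 55 min = 16 h 4 min.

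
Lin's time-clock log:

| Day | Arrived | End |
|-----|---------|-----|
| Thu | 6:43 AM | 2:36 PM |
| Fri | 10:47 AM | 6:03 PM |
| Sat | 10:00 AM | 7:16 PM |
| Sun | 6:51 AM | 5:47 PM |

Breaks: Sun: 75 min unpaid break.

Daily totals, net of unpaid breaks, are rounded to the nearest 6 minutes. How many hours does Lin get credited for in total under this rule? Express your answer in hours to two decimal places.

34.20 hours

Thu: 6:43 AM–2:36 PM = 7 h 53 min → rounds to 7 h 54 min
Fri: 10:47 AM–6:03 PM = 7 h 16 min → rounds to 7 h 18 min
Sat: 10:00 AM–7:16 PM = 9 h 16 min → rounds to 9 h 18 min
Sun: 6:51 AM–5:47 PM = 10 h 56 min − 75 min = 9 h 41 min → rounds to 9 h 42 min
Total credited: 34 h 12 min.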